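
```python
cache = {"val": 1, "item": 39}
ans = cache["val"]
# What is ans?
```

Trace:
`cache = {"val": 1, "item": 39}` → cache = {'val': 1, 'item': 39}
`ans = cache["val"]` → ans = 1
So ans = 1

Answer: 1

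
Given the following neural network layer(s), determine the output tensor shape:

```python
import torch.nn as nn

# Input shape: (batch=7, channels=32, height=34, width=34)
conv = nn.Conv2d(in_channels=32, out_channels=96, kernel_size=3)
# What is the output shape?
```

Input: (7, 32, 34, 34) -> Output: (7, 96, 32, 32)

Answer: (7, 96, 32, 32)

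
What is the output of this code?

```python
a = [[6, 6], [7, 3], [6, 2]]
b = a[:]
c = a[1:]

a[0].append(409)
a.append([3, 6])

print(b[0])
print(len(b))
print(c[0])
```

Key concept: slice with nested mutation.
Step by step:
`a = [[6, 6], [7, 3], [6, 2]]` → a = [[6, 6], [7, 3], [6, 2]]
`b = a[:]` → b = [[6, 6], [7, 3], [6, 2]]
`c = a[1:]` → c = [[7, 3], [6, 2]]
`a[0].append(409)` → a = [[6, 6, 409], [7, 3], [6, 2]]; b = [[6, 6, 409], [7, 3], [6, 2]]
`a.append([3, 6])` → a = [[6, 6, 409], [7, 3], [6, 2], [3, 6]]
`print(b[0])` → prints [6, 6, 409]
`print(len(b))` → prints 3
`print(c[0])` → prints [7, 3]

Answer:
[6, 6, 409]
3
[7, 3]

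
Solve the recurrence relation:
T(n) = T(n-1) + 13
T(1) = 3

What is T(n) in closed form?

Unrolling: T(n) = T(1) + 13·(n-1) = 3 + 13(n-1) = 13n - 10.

Answer: T(n) = 13n - 10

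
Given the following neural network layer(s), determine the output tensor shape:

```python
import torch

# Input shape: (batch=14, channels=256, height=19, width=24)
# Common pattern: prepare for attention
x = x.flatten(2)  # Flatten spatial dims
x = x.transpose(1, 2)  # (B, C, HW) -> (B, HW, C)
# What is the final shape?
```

Input: (14, 256, 19, 24) -> after flatten(2): (14, 256, 456) -> Output: (14, 456, 256)

Answer: (14, 456, 256)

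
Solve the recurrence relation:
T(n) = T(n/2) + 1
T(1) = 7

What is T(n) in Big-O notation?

Each step divides n by 2 and adds 1. After log_2(n) steps we reach T(1)=7. So T(n) = 1·log_2(n) + 7 = O(log n).

Answer: O(log n)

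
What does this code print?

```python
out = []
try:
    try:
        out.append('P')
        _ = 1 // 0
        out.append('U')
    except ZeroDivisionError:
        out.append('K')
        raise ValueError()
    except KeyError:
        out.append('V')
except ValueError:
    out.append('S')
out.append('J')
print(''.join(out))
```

Execution trace: 'P' (inner try body) → 'K' (inner except ZeroDivisionError) → 'S' (outer except ValueError) → 'J' (after the try/except). Output: PKSJ

Answer: PKSJ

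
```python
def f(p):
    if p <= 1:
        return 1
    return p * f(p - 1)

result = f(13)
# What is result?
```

f(13) = 13 * 12 * 11 * 10 * 9 * 8 * 7 * 6 * 5 * 4 * 3 * 2 * 1 = 6227020800

Answer: 6227020800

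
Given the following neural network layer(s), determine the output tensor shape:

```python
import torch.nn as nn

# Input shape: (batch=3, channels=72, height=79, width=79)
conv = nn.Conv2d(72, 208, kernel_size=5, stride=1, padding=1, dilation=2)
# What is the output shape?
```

Input: (3, 72, 79, 79) -> Output: (3, 208, 73, 73)

Answer: (3, 208, 73, 73)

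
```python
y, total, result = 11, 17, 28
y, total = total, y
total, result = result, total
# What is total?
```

Trace:
`y, total, result = 11, 17, 28` → y = 11; total = 17; result = 28
`y, total = total, y` → y = 17; total = 11
`total, result = result, total` → total = 28; result = 11
So total = 28

Answer: 28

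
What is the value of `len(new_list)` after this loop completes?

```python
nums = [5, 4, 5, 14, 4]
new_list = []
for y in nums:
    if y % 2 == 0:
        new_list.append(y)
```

Count even numbers in [5, 4, 5, 14, 4]
`new_list` takes the values: [] → [4] → [4, 14] → [4, 14, 4]
So `len(new_list)` = 3

Answer: 3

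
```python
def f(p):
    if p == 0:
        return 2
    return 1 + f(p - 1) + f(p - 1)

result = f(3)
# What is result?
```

f(p) = 1 + 2·f(p-1), f(0)=2. Closed form: (2+1)·2^3 - 1 = 23.

Answer: 23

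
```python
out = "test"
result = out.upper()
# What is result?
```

Trace:
`out = "test"` → out = 'test'
`result = out.upper()` → result = 'TEST'
So result = 'TEST'

Answer: 'TEST'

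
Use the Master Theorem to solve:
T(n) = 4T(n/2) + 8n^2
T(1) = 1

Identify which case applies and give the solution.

a=4, b=2, f(n)=8n^2. log_2(4) = 2. Since c=2 = 2, Case 2 applies: T(n) = Θ(n^log_b(a) · log n) = O(n^2 log n).

Answer: O(n^2 log n) - Case 2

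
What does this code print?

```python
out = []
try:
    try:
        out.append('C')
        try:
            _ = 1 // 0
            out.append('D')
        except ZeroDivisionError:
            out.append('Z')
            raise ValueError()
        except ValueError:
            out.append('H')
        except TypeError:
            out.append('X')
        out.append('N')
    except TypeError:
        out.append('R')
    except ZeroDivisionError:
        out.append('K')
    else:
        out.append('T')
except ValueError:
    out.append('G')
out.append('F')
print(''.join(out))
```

Execution trace: 'C' (try body) → 'Z' (inner except ZeroDivisionError) → 'G' (outer except ValueError) → 'F' (after the try/except). Output: CZGF

Answer: CZGF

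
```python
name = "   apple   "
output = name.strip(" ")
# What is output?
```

Trace:
`name = "   apple   "` → name = '   apple   '
`output = name.strip(" ")` → output = 'apple'
So output = 'apple'

Answer: 'apple'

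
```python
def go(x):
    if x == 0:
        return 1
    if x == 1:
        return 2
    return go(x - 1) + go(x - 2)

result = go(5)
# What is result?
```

Build up from base cases: go(0)=1, go(1)=2, go(2)=3, go(3)=5, go(4)=8, go(5)=13

Answer: 13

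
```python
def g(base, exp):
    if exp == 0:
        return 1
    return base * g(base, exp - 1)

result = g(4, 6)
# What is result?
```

g(4, 6) = 4 * 4 * 4 * 4 * 4 * 4 = 4096

Answer: 4096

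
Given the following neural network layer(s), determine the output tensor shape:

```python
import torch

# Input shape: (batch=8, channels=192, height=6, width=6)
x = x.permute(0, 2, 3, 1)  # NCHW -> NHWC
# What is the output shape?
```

Input: (8, 192, 6, 6) -> Output: (8, 6, 6, 192)

Answer: (8, 6, 6, 192)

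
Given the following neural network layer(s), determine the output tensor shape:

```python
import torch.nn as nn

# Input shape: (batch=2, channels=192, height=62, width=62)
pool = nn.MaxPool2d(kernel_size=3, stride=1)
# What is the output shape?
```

Input: (2, 192, 62, 62) -> Output: (2, 192, 60, 60)

Answer: (2, 192, 60, 60)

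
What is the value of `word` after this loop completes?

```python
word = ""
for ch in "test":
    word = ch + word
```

Reverse 'test'
`word` takes the values: "" → "t" → "et" → "set" → "tset"

Answer: "tset"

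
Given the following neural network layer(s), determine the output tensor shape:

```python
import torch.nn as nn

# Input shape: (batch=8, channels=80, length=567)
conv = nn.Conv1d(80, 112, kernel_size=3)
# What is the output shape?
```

Input: (8, 80, 567) -> Output: (8, 112, 565)

Answer: (8, 112, 565)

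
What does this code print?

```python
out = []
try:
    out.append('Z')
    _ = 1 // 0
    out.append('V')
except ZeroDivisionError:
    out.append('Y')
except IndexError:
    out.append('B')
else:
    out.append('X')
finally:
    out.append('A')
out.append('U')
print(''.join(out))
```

Execution trace: 'Z' (try body) → 'Y' (except ZeroDivisionError) → 'A' (finally) → 'U' (after the try/except). Output: ZYAU

Answer: ZYAU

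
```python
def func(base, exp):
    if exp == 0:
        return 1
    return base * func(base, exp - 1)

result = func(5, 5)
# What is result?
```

func(5, 5) = 5 * 5 * 5 * 5 * 5 = 3125

Answer: 3125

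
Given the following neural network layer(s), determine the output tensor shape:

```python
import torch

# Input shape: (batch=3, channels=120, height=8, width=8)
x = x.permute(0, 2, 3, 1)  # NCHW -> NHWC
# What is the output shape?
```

Input: (3, 120, 8, 8) -> Output: (3, 8, 8, 120)

Answer: (3, 8, 8, 120)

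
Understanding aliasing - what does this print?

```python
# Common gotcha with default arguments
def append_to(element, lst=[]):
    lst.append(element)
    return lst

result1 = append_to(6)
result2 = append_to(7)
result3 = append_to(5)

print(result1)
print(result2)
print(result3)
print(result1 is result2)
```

Key concept: mutable default argument gotcha.
Step by step:
`result1 = append_to(6)` → result1 = [6]
`result2 = append_to(7)` → result1 = [6, 7] (same object as result2); result2 = [6, 7] (same object as result1)
`result3 = append_to(5)` → result1 = [6, 7, 5] (same object as result2, result3); result2 = [6, 7, 5] (same object as result1, result3); result3 = [6, 7, 5] (same object as result1, result2)
`print(result1)` → prints [6, 7, 5]
`print(result2)` → prints [6, 7, 5]
`print(result3)` → prints [6, 7, 5]
`print(result1 is result2)` → prints True

Answer:
[6, 7, 5]
[6, 7, 5]
[6, 7, 5]
True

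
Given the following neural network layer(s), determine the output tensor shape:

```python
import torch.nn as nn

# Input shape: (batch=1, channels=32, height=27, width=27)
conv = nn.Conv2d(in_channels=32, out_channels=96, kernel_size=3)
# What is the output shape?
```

Input: (1, 32, 27, 27) -> Output: (1, 96, 25, 25)

Answer: (1, 96, 25, 25)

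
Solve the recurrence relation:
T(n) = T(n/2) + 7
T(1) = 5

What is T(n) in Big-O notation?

Each step divides n by 2 and adds 7. After log_2(n) steps we reach T(1)=5. So T(n) = 7·log_2(n) + 5 = O(log n).

Answer: O(log n)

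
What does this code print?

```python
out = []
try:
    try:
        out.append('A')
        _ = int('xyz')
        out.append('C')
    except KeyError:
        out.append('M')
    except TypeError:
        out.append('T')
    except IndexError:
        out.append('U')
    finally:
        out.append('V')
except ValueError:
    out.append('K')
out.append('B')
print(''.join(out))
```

Execution trace: 'A' (try body) → 'V' (finally) → 'K' (outer except ValueError) → 'B' (after the try/except). Output: AVKB

Answer: AVKB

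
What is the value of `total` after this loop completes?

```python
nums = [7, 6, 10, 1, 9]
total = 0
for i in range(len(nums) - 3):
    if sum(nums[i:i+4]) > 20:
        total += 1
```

Count windows with sum > 20
`total` takes the values: 0 → 1 → 2

Answer: 2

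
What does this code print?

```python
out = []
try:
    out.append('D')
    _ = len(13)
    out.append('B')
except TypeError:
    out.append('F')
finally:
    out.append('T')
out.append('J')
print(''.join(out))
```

Execution trace: 'D' (try body) → 'F' (except TypeError) → 'T' (finally) → 'J' (after the try/except). Output: DFTJ

Answer: DFTJ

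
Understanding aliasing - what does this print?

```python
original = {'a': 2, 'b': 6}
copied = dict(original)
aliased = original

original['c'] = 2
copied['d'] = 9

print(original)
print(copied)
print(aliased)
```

Key concept: dict() creates copy, assignment creates alias.
Step by step:
`original = {'a': 2, 'b': 6}` → original = {'a': 2, 'b': 6}
`copied = dict(original)` → copied = {'a': 2, 'b': 6}
`aliased = original` → aliased = {'a': 2, 'b': 6} (same object as original)
`original['c'] = 2` → original = {'a': 2, 'b': 6, 'c': 2} (same object as aliased); aliased = {'a': 2, 'b': 6, 'c': 2} (same object as original)
`copied['d'] = 9` → copied = {'a': 2, 'b': 6, 'd': 9}
`print(original)` → prints {'a': 2, 'b': 6, 'c': 2}
`print(copied)` → prints {'a': 2, 'b': 6, 'd': 9}
`print(aliased)` → prints {'a': 2, 'b': 6, 'c': 2}

Answer:
{'a': 2, 'b': 6, 'c': 2}
{'a': 2, 'b': 6, 'd': 9}
{'a': 2, 'b': 6, 'c': 2}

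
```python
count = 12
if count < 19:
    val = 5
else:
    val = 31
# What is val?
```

Trace:
`count = 12` → count = 12
`if count < 19: ...` → count < 19 is True → val = 5
So val = 5

Answer: 5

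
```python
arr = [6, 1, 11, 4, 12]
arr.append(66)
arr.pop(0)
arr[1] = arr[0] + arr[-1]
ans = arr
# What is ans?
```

Trace:
`arr = [6, 1, 11, 4, 12]` → arr = [6, 1, 11, 4, 12]
`arr.append(66)` → arr = [6, 1, 11, 4, 12, 66]
`arr.pop(0)` → arr = [1, 11, 4, 12, 66]
`arr[1] = arr[0] + arr[-1]` → arr = [1, 67, 4, 12, 66]
`ans = arr` → ans = [1, 67, 4, 12, 66]
So ans = [1, 67, 4, 12, 66]

Answer: [1, 67, 4, 12, 66]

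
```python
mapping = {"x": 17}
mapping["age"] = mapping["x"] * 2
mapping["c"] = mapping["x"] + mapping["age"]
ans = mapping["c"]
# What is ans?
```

Trace:
`mapping = {"x": 17}` → mapping = {'x': 17}
`mapping["age"] = mapping["x"] * 2` → mapping = {'x': 17, 'age': 34}
`mapping["c"] = mapping["x"] + mapping["age"]` → mapping = {'x': 17, 'age': 34, 'c': 51}
`ans = mapping["c"]` → ans = 51
So ans = 51

Answer: 51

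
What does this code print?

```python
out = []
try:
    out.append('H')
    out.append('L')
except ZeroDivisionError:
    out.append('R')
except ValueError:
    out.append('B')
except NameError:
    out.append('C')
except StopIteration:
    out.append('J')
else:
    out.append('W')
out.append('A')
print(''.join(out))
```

Execution trace: 'H' (try body) → 'L' (try body, no exception) → 'W' (else) → 'A' (after the try/except). Output: HLWA

Answer: HLWA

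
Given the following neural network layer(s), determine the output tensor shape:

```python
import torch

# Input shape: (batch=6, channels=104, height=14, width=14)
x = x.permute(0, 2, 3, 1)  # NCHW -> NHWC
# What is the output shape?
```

Input: (6, 104, 14, 14) -> Output: (6, 14, 14, 104)

Answer: (6, 14, 14, 104)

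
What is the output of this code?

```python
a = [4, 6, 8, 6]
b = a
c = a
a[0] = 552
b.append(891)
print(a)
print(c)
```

Key concept: multiple aliases.
Step by step:
`a = [4, 6, 8, 6]` → a = [4, 6, 8, 6]
`b = a` → b = [4, 6, 8, 6] (same object as a)
`c = a` → c = [4, 6, 8, 6] (same object as a, b)
`a[0] = 552` → a = [552, 6, 8, 6] (same object as b, c); b = [552, 6, 8, 6] (same object as a, c); c = [552, 6, 8, 6] (same object as a, b)
`b.append(891)` → a = [552, 6, 8, 6, 891] (same object as b, c); b = [552, 6, 8, 6, 891] (same object as a, c); c = [552, 6, 8, 6, 891] (same object as a, b)
`print(a)` → prints [552, 6, 8, 6, 891]
`print(c)` → prints [552, 6, 8, 6, 891]

Answer:
[552, 6, 8, 6, 891]
[552, 6, 8, 6, 891]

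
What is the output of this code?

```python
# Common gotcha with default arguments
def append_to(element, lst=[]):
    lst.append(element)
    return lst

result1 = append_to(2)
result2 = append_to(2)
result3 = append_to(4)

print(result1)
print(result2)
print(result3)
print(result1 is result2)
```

Key concept: mutable default argument gotcha.
Step by step:
`result1 = append_to(2)` → result1 = [2]
`result2 = append_to(2)` → result1 = [2, 2] (same object as result2); result2 = [2, 2] (same object as result1)
`result3 = append_to(4)` → result1 = [2, 2, 4] (same object as result2, result3); result2 = [2, 2, 4] (same object as result1, result3); result3 = [2, 2, 4] (same object as result1, result2)
`print(result1)` → prints [2, 2, 4]
`print(result2)` → prints [2, 2, 4]
`print(result3)` → prints [2, 2, 4]
`print(result1 is result2)` → prints True

Answer:
[2, 2, 4]
[2, 2, 4]
[2, 2, 4]
True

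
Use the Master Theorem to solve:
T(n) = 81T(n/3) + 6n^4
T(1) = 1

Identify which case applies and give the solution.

a=81, b=3, f(n)=6n^4. log_3(81) = 4. Since c=4 = 4, Case 2 applies: T(n) = Θ(n^log_b(a) · log n) = O(n^4 log n).

Answer: O(n^4 log n) - Case 2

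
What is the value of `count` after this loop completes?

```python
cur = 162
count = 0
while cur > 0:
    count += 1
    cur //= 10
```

Count digits by repeated division by 10
`count` takes the values: 0 → 1 → 2 → 3

Answer: 3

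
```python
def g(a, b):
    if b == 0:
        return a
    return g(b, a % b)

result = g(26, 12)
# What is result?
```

g(26, 12) -> g(12, 2) -> g(2, 0) -> 2

Answer: 2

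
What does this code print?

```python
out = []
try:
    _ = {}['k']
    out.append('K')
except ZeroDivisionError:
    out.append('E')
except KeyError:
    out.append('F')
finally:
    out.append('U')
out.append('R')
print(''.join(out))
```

Execution trace: 'F' (except KeyError) → 'U' (finally) → 'R' (after the try/except). Output: FUR

Answer: FUR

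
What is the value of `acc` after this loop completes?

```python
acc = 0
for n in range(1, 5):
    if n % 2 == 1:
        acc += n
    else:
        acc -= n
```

Add odd, subtract even
`acc` takes the values: 0 → 1 → -1 → 2 → -2

Answer: -2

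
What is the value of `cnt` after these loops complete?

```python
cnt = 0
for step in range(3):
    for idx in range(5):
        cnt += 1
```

3 * 5 = 15
`cnt` takes the values: 0 → 1 → 2 → 3 → 4 → 5 → 6 → 7 → 8 → 9 → 10 → 11 → 12 → 13 → 14 → 15

Answer: 15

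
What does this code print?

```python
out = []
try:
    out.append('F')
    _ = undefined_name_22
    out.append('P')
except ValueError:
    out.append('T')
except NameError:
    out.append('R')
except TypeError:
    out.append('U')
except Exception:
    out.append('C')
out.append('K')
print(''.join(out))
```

Execution trace: 'F' (try body) → 'R' (except NameError) → 'K' (after the try/except). Output: FRK

Answer: FRK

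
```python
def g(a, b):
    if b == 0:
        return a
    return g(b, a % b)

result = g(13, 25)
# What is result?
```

g(13, 25) -> g(25, 13) -> g(13, 12) -> g(12, 1) -> g(1, 0) -> 1

Answer: 1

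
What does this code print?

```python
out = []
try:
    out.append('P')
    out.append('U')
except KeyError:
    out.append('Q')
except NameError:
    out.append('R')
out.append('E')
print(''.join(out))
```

Execution trace: 'P' (try body) → 'U' (try body, no exception) → 'E' (after the try/except). Output: PUE

Answer: PUE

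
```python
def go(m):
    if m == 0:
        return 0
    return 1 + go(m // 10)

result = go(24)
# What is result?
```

Count of digits of 24: 2

Answer: 2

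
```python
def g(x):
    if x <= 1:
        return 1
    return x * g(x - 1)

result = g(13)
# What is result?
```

g(13) = 13 * 12 * 11 * 10 * 9 * 8 * 7 * 6 * 5 * 4 * 3 * 2 * 1 = 6227020800

Answer: 6227020800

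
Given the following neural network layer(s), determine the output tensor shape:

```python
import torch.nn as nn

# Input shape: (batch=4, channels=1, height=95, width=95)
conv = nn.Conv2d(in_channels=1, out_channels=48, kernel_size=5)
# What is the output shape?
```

Input: (4, 1, 95, 95) -> Output: (4, 48, 91, 91)

Answer: (4, 48, 91, 91)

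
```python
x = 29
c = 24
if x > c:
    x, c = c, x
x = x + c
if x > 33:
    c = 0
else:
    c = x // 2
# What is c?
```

Trace:
`x = 29` → x = 29
`c = 24` → c = 24
`if x > c: ...` → x > c is True → x = 24; c = 29
`x = x + c` → x = 53
`if x > 33: ...` → x > 33 is True → c = 0
So c = 0

Answer: 0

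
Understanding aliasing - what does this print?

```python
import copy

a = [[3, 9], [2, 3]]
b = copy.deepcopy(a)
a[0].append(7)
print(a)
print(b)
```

Key concept: deep copy is fully independent.
Step by step:
`a = [[3, 9], [2, 3]]` → a = [[3, 9], [2, 3]]
`b = copy.deepcopy(a)` → b = [[3, 9], [2, 3]]
`a[0].append(7)` → a = [[3, 9, 7], [2, 3]]
`print(a)` → prints [[3, 9, 7], [2, 3]]
`print(b)` → prints [[3, 9], [2, 3]]

Answer:
[[3, 9, 7], [2, 3]]
[[3, 9], [2, 3]]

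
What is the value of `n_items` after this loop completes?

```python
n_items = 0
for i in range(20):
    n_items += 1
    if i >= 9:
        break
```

Loop breaks when i reaches 9, n_items is 10
`n_items` takes the values: 0 → 1 → 2 → 3 → 4 → 5 → 6 → 7 → 8 → 9 → 10

Answer: 10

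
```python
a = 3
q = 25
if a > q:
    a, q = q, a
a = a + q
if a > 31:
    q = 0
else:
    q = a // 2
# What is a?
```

Trace:
`a = 3` → a = 3
`q = 25` → q = 25
`if a > q: ...` → a > q is False → no variable changes
`a = a + q` → a = 28
`if a > 31: ...` → a > 31 is False, take else branch → q = 14
So a = 28

Answer: 28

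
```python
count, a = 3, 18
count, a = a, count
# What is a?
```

Trace:
`count, a = 3, 18` → count = 3; a = 18
`count, a = a, count` → count = 18; a = 3
So a = 3

Answer: 3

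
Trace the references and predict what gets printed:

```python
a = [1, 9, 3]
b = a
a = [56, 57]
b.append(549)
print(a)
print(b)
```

Key concept: rebinding vs mutation: a is rebound to a new list, b still points at the original.
Step by step:
`a = [1, 9, 3]` → a = [1, 9, 3]
`b = a` → b = [1, 9, 3] (same object as a)
`a = [56, 57]` → a = [56, 57]
`b.append(549)` → b = [1, 9, 3, 549]
`print(a)` → prints [56, 57]
`print(b)` → prints [1, 9, 3, 549]

Answer:
[56, 57]
[1, 9, 3, 549]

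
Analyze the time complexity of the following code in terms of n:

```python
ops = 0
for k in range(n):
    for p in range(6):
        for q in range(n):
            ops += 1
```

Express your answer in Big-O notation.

Each loop level contributes: n × 1 × n. Multiplying the contributions gives O(n^2).

Answer: O(n^2)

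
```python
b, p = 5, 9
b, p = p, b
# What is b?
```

Trace:
`b, p = 5, 9` → b = 5; p = 9
`b, p = p, b` → b = 9; p = 5
So b = 9

Answer: 9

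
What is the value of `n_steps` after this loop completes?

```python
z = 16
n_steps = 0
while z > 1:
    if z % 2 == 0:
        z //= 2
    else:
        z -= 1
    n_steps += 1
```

Steps to reduce 16 to 1
`n_steps` takes the values: 0 → 1 → 2 → 3 → 4

Answer: 4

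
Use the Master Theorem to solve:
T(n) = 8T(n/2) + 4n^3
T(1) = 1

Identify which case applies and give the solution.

a=8, b=2, f(n)=4n^3. log_2(8) = 3. Since c=3 = 3, Case 2 applies: T(n) = Θ(n^log_b(a) · log n) = O(n^3 log n).

Answer: O(n^3 log n) - Case 2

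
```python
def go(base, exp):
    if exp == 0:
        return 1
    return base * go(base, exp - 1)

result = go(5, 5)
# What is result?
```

go(5, 5) = 5 * 5 * 5 * 5 * 5 = 3125

Answer: 3125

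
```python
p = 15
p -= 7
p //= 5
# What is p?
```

Trace:
`p = 15` → p = 15
`p -= 7` → p = 8
`p //= 5` → p = 1
So p = 1

Answer: 1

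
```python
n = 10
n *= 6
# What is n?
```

Trace:
`n = 10` → n = 10
`n *= 6` → n = 60
So n = 60

Answer: 60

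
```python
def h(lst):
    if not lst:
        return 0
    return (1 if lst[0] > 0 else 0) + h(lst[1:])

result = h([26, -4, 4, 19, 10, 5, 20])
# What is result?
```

Count of positive elements in [26, -4, 4, 19, 10, 5, 20] = 6

Answer: 6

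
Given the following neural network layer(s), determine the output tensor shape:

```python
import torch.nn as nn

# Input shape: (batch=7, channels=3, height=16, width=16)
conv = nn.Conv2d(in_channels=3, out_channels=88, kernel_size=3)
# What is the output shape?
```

Input: (7, 3, 16, 16) -> Output: (7, 88, 14, 14)

Answer: (7, 88, 14, 14)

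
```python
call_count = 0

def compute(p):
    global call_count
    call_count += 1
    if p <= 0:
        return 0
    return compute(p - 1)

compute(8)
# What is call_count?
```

Linear recursion stepping by 1: 9 calls from p=8 down to ≤0.

Answer: 9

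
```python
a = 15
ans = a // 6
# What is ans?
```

Trace:
`a = 15` → a = 15
`ans = a // 6` → ans = 2
So ans = 2

Answer: 2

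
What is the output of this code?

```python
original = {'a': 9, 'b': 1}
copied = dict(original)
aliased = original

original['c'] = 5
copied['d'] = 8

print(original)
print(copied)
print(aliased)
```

Key concept: dict() creates copy, assignment creates alias.
Step by step:
`original = {'a': 9, 'b': 1}` → original = {'a': 9, 'b': 1}
`copied = dict(original)` → copied = {'a': 9, 'b': 1}
`aliased = original` → aliased = {'a': 9, 'b': 1} (same object as original)
`original['c'] = 5` → original = {'a': 9, 'b': 1, 'c': 5} (same object as aliased); aliased = {'a': 9, 'b': 1, 'c': 5} (same object as original)
`copied['d'] = 8` → copied = {'a': 9, 'b': 1, 'd': 8}
`print(original)` → prints {'a': 9, 'b': 1, 'c': 5}
`print(copied)` → prints {'a': 9, 'b': 1, 'd': 8}
`print(aliased)` → prints {'a': 9, 'b': 1, 'c': 5}

Answer:
{'a': 9, 'b': 1, 'c': 5}
{'a': 9, 'b': 1, 'd': 8}
{'a': 9, 'b': 1, 'c': 5}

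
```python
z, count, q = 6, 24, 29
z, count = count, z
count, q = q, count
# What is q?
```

Trace:
`z, count, q = 6, 24, 29` → z = 6; count = 24; q = 29
`z, count = count, z` → z = 24; count = 6
`count, q = q, count` → count = 29; q = 6
So q = 6

Answer: 6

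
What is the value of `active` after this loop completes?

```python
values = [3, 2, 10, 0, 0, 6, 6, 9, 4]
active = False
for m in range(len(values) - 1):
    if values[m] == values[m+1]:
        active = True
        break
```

Check consecutive duplicates in [3, 2, 10, 0, 0, 6, 6, 9, 4]
`active` takes the values: False → True

Answer: True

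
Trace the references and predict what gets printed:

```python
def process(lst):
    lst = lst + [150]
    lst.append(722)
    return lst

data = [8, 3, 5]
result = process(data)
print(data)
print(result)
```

Key concept: rebinding parameter vs mutation.
Step by step:
`data = [8, 3, 5]` → data = [8, 3, 5]
`result = process(data)` → result = [8, 3, 5, 150, 722]
`print(data)` → prints [8, 3, 5]
`print(result)` → prints [8, 3, 5, 150, 722]

Answer:
[8, 3, 5]
[8, 3, 5, 150, 722]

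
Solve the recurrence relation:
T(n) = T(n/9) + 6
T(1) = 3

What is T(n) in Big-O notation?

Each step divides n by 9 and adds 6. After log_9(n) steps we reach T(1)=3. So T(n) = 6·log_9(n) + 3 = O(log n).

Answer: O(log n)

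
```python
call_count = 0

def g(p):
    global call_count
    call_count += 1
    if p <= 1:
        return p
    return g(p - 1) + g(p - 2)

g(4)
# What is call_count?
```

Calls(p) = 1 + Calls(p-1) + Calls(p-2); Calls(0)=Calls(1)=1. For p=4 this gives 9.

Answer: 9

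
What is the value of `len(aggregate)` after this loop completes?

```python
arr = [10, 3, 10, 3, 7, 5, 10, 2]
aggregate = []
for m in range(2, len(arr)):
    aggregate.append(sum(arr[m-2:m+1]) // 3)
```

Number of 3-element averages
`aggregate` takes the values: [] → [7] → [7, 5] → [7, 5, 6] → [7, 5, 6, 5] → [7, 5, 6, 5, 7] → [7, 5, 6, 5, 7, 5]
So `len(aggregate)` = 6

Answer: 6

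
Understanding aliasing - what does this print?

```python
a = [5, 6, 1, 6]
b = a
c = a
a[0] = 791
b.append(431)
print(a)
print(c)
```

Key concept: multiple aliases.
Step by step:
`a = [5, 6, 1, 6]` → a = [5, 6, 1, 6]
`b = a` → b = [5, 6, 1, 6] (same object as a)
`c = a` → c = [5, 6, 1, 6] (same object as a, b)
`a[0] = 791` → a = [791, 6, 1, 6] (same object as b, c); b = [791, 6, 1, 6] (same object as a, c); c = [791, 6, 1, 6] (same object as a, b)
`b.append(431)` → a = [791, 6, 1, 6, 431] (same object as b, c); b = [791, 6, 1, 6, 431] (same object as a, c); c = [791, 6, 1, 6, 431] (same object as a, b)
`print(a)` → prints [791, 6, 1, 6, 431]
`print(c)` → prints [791, 6, 1, 6, 431]

Answer:
[791, 6, 1, 6, 431]
[791, 6, 1, 6, 431]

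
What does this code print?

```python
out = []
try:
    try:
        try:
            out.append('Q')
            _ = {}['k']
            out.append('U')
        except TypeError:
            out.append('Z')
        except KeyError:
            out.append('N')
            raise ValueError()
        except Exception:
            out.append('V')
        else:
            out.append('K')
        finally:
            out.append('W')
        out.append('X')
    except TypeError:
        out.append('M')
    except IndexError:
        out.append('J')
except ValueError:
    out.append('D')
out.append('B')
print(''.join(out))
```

Execution trace: 'Q' (inner try body) → 'N' (inner except KeyError) → 'W' (inner finally) → 'D' (outer except ValueError) → 'B' (after the try/except). Output: QNWDB

Answer: QNWDB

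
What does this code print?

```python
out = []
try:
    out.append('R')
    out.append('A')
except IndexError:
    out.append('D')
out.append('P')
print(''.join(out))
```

Execution trace: 'R' (try body) → 'A' (try body, no exception) → 'P' (after the try/except). Output: RAP

Answer: RAP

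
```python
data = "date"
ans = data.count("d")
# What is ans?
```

Trace:
`data = "date"` → data = 'date'
`ans = data.count("d")` → ans = 1
So ans = 1

Answer: 1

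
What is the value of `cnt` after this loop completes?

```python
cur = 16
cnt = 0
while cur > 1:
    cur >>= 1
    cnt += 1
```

Count right shifts until 1
`cnt` takes the values: 0 → 1 → 2 → 3 → 4

Answer: 4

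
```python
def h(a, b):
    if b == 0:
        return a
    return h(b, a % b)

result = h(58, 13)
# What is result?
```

h(58, 13) -> h(13, 6) -> h(6, 1) -> h(1, 0) -> 1

Answer: 1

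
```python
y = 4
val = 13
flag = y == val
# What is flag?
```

Trace:
`y = 4` → y = 4
`val = 13` → val = 13
`flag = y == val` → flag = False
So flag = False

Answer: False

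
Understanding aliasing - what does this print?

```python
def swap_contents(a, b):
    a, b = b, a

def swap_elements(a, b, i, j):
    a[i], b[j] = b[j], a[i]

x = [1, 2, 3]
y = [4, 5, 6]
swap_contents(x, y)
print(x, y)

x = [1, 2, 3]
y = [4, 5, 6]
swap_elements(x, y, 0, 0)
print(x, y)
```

Key concept: parameter rebinding vs mutation.
Step by step:
`x = [1, 2, 3]` → x = [1, 2, 3]
`y = [4, 5, 6]` → y = [4, 5, 6]
`swap_contents(x, y)` → no visible change to tracked variables
`print(x, y)` → prints [1, 2, 3] [4, 5, 6]
`x = [1, 2, 3]` → x = [1, 2, 3]
`y = [4, 5, 6]` → y = [4, 5, 6]
`swap_elements(x, y, 0, 0)` → x = [4, 2, 3]; y = [1, 5, 6]
`print(x, y)` → prints [4, 2, 3] [1, 5, 6]

Answer:
[1, 2, 3] [4, 5, 6]
[4, 2, 3] [1, 5, 6]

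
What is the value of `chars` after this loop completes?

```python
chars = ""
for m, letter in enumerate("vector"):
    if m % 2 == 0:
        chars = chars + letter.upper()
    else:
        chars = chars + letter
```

Uppercase even positions in 'vector'
`chars` takes the values: "" → "V" → "Ve" → "VeC" → "VeCt" → "VeCtO" → "VeCtOr"

Answer: "VeCtOr"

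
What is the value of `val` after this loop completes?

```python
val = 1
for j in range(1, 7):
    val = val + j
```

Start at 1, add 1 through 6
`val` takes the values: 1 → 2 → 4 → 7 → 11 → 16 → 22

Answer: 22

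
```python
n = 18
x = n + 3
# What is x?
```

Trace:
`n = 18` → n = 18
`x = n + 3` → x = 21
So x = 21

Answer: 21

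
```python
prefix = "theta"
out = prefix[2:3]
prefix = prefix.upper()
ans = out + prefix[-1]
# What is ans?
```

Trace:
`prefix = "theta"` → prefix = 'theta'
`out = prefix[2:3]` → out = 'e'
`prefix = prefix.upper()` → prefix = 'THETA'
`ans = out + prefix[-1]` → ans = 'eA'
So ans = 'eA'

Answer: 'eA'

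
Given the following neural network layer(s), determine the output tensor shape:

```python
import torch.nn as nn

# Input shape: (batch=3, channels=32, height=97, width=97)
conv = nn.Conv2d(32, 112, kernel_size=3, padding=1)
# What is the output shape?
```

Input: (3, 32, 97, 97) -> Output: (3, 112, 97, 97)

Answer: (3, 112, 97, 97)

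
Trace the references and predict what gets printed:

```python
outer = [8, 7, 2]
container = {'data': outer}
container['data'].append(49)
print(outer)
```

Key concept: dict holds reference to list.
Step by step:
`outer = [8, 7, 2]` → outer = [8, 7, 2]
`container = {'data': outer}` → container = {'data': [8, 7, 2]}
`container['data'].append(49)` → outer = [8, 7, 2, 49]; container = {'data': [8, 7, 2, 49]}
`print(outer)` → prints [8, 7, 2, 49]

Answer: [8, 7, 2, 49]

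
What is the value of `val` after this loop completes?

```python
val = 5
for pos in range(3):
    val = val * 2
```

Multiply by 2, 3 times: 5 * 2^3 = 40
`val` takes the values: 5 → 10 → 20 → 40

Answer: 40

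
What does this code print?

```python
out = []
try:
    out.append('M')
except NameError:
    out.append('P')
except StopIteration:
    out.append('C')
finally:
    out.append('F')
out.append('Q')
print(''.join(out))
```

Execution trace: 'M' (try body, no exception) → 'F' (finally) → 'Q' (after the try/except). Output: MFQ

Answer: MFQ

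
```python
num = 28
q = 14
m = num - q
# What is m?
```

Trace:
`num = 28` → num = 28
`q = 14` → q = 14
`m = num - q` → m = 14
So m = 14

Answer: 14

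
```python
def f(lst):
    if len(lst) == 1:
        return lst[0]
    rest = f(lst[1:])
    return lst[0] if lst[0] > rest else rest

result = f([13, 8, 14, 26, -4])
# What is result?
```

Recursive max over [13, 8, 14, 26, -4] = 26

Answer: 26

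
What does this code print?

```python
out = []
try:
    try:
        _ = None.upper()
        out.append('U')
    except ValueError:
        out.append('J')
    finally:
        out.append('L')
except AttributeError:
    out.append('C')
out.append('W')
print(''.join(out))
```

Execution trace: 'L' (inner finally) → 'C' (outer except AttributeError) → 'W' (after the try/except). Output: LCW

Answer: LCW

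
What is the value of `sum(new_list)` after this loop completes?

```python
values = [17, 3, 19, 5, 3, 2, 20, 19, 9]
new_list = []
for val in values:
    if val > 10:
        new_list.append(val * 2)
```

Sum of doubled values > 10
`new_list` takes the values: [] → [34] → [34, 38] → [34, 38, 40] → [34, 38, 40, 38]
So `sum(new_list)` = 150

Answer: 150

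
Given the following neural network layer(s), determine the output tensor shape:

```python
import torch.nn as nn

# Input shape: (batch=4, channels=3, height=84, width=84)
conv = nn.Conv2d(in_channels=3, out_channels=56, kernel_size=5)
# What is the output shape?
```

Input: (4, 3, 84, 84) -> Output: (4, 56, 80, 80)

Answer: (4, 56, 80, 80)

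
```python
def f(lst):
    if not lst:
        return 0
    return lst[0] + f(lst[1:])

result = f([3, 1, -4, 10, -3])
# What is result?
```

3 + 1 + (-4) + 10 + (-3) + 0 = 7

Answer: 7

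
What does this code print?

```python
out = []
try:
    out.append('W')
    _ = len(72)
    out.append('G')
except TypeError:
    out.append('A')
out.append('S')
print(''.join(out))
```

Execution trace: 'W' (try body) → 'A' (except TypeError) → 'S' (after the try/except). Output: WAS

Answer: WAS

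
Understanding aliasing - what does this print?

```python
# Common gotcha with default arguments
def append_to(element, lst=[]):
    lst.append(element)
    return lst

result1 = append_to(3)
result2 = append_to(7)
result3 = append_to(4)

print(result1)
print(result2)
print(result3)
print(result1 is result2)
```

Key concept: mutable default argument gotcha.
Step by step:
`result1 = append_to(3)` → result1 = [3]
`result2 = append_to(7)` → result1 = [3, 7] (same object as result2); result2 = [3, 7] (same object as result1)
`result3 = append_to(4)` → result1 = [3, 7, 4] (same object as result2, result3); result2 = [3, 7, 4] (same object as result1, result3); result3 = [3, 7, 4] (same object as result1, result2)
`print(result1)` → prints [3, 7, 4]
`print(result2)` → prints [3, 7, 4]
`print(result3)` → prints [3, 7, 4]
`print(result1 is result2)` → prints True

Answer:
[3, 7, 4]
[3, 7, 4]
[3, 7, 4]
True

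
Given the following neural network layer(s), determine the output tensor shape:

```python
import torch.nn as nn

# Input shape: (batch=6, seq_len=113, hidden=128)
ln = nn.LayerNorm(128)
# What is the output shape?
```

Input: (6, 113, 128) -> Output: (6, 113, 128)

Answer: (6, 113, 128)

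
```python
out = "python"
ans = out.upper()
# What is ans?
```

Trace:
`out = "python"` → out = 'python'
`ans = out.upper()` → ans = 'PYTHON'
So ans = 'PYTHON'

Answer: 'PYTHON'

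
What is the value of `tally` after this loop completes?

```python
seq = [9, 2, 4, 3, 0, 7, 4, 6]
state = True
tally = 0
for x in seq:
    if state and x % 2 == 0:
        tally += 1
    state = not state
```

Count even values at even positions
`tally` takes the values: 0 → 1 → 2 → 3

Answer: 3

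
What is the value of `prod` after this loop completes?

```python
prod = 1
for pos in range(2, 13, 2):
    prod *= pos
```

Product of even numbers 2 to 12
`prod` takes the values: 1 → 2 → 8 → 48 → 384 → 3840 → 46080

Answer: 46080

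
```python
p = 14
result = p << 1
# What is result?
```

Trace:
`p = 14` → p = 14
`result = p << 1` → result = 28
So result = 28

Answer: 28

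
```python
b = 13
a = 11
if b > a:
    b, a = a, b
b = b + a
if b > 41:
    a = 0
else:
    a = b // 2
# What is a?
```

Trace:
`b = 13` → b = 13
`a = 11` → a = 11
`if b > a: ...` → b > a is True → b = 11; a = 13
`b = b + a` → b = 24
`if b > 41: ...` → b > 41 is False, take else branch → a = 12
So a = 12

Answer: 12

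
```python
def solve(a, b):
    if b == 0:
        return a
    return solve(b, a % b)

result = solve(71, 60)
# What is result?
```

solve(71, 60) -> solve(60, 11) -> solve(11, 5) -> solve(5, 1) -> solve(1, 0) -> 1

Answer: 1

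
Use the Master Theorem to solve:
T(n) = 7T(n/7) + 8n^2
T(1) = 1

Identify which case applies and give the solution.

a=7, b=7, f(n)=8n^2. log_7(7) = 1. Since c=2 > 1 and the regularity condition holds (7(n/7)^2 = (7/7^2)n^2 with 7/7^2 < 1), Case 3 applies: T(n) = Θ(f(n)) = O(n^2).

Answer: O(n^2) - Case 3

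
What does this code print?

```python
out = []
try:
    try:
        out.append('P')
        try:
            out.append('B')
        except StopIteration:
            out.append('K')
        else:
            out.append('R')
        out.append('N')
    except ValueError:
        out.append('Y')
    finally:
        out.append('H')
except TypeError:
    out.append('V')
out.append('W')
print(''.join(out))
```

Execution trace: 'P' (try body) → 'B' (inner try body, no exception) → 'R' (inner else) → 'N' (try body, no exception) → 'H' (finally) → 'W' (after the try/except). Output: PBRNHW

Answer: PBRNHW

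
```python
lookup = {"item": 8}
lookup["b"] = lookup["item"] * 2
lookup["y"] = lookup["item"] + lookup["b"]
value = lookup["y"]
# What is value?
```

Trace:
`lookup = {"item": 8}` → lookup = {'item': 8}
`lookup["b"] = lookup["item"] * 2` → lookup = {'item': 8, 'b': 16}
`lookup["y"] = lookup["item"] + lookup["b"]` → lookup = {'item': 8, 'b': 16, 'y': 24}
`value = lookup["y"]` → value = 24
So value = 24

Answer: 24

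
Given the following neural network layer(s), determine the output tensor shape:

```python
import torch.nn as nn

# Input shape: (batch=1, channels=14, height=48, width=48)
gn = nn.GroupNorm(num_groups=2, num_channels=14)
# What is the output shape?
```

Input: (1, 14, 48, 48) -> Output: (1, 14, 48, 48)

Answer: (1, 14, 48, 48)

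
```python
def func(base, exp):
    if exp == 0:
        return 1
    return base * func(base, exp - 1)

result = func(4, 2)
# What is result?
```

func(4, 2) = 4 * 4 = 16

Answer: 16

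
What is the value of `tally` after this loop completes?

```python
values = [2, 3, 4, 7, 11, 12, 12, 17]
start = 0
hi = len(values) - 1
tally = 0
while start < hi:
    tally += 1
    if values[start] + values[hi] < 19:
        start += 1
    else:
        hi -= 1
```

Steps to find pair summing to 19
`tally` takes the values: 0 → 1 → 2 → 3 → 4 → 5 → 6 → 7

Answer: 7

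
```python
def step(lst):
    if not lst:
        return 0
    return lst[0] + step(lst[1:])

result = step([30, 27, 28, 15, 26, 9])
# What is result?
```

30 + 27 + 28 + 15 + 26 + 9 + 0 = 135

Answer: 135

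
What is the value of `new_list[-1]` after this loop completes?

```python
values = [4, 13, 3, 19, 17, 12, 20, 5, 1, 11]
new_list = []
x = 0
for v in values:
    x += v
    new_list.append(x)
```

Cumulative sum ends at 105
`new_list` takes the values: [] → [4] → [4, 17] → [4, 17, 20] → [4, 17, 20, 39] → [4, 17, 20, 39, 56] → [4, 17, 20, 39, 56, 68] → [4, 17, 20, 39, 56, 68, 88] → [4, 17, 20, 39, 56, 68, 88, 93] → [4, 17, 20, 39, 56, 68, 88, 93, 94] → [4, 17, 20, 39, 56, 68, 88, 93, 94, 105]
So `new_list[-1]` = 105

Answer: 105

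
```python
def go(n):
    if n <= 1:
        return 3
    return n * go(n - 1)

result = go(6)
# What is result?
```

go(6) = 6 * 5 * 4 * 3 * 2 * 3 = 2160

Answer: 2160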